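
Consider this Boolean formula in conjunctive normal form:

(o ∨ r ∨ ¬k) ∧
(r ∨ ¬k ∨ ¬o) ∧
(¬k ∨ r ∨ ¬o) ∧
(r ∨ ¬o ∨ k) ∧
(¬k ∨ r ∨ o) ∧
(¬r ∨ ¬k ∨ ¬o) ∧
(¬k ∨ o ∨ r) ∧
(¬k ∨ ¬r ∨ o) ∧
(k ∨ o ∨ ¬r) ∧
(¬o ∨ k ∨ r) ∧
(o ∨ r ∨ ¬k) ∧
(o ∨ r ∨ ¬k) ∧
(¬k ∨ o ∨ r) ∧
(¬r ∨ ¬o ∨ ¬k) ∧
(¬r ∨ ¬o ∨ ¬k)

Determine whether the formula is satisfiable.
Yes

Yes, the formula is satisfiable.

One satisfying assignment is: k=False, o=False, r=False

Verification: With this assignment, all 15 clauses evaluate to true.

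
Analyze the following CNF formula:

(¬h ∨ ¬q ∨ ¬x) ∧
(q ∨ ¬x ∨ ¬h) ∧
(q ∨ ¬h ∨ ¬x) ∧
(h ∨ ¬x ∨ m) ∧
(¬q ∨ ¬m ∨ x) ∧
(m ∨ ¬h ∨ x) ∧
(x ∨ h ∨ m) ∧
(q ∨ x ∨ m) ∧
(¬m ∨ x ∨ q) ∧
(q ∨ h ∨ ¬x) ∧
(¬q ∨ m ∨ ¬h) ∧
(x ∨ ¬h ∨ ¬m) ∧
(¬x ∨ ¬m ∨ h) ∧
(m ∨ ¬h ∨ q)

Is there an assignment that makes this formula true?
No

No, the formula is not satisfiable.

No assignment of truth values to the variables can make all 14 clauses true simultaneously.

The formula is UNSAT (unsatisfiable).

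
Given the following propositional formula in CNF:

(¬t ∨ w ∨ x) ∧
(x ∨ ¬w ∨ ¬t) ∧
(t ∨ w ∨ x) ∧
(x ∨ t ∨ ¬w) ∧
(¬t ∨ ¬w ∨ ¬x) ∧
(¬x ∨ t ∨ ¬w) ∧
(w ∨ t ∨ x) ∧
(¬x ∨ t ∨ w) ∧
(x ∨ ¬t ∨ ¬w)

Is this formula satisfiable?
Yes

Yes, the formula is satisfiable.

One satisfying assignment is: x=True, t=True, w=False

Verification: With this assignment, all 9 clauses evaluate to true.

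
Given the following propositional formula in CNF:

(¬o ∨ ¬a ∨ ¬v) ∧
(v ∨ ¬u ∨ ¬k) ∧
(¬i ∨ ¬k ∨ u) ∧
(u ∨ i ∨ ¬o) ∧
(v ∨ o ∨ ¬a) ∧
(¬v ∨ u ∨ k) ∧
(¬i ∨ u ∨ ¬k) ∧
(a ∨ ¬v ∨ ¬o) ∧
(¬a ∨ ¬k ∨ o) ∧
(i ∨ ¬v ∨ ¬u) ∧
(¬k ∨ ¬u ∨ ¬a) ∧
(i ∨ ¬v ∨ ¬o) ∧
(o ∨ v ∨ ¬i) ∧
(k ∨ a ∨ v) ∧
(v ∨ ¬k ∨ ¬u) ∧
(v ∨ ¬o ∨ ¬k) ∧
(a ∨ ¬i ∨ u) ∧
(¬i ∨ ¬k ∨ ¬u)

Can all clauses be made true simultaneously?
Yes

Yes, the formula is satisfiable.

One satisfying assignment is: u=True, i=False, k=False, a=True, v=False, o=True

Verification: With this assignment, all 18 clauses evaluate to true.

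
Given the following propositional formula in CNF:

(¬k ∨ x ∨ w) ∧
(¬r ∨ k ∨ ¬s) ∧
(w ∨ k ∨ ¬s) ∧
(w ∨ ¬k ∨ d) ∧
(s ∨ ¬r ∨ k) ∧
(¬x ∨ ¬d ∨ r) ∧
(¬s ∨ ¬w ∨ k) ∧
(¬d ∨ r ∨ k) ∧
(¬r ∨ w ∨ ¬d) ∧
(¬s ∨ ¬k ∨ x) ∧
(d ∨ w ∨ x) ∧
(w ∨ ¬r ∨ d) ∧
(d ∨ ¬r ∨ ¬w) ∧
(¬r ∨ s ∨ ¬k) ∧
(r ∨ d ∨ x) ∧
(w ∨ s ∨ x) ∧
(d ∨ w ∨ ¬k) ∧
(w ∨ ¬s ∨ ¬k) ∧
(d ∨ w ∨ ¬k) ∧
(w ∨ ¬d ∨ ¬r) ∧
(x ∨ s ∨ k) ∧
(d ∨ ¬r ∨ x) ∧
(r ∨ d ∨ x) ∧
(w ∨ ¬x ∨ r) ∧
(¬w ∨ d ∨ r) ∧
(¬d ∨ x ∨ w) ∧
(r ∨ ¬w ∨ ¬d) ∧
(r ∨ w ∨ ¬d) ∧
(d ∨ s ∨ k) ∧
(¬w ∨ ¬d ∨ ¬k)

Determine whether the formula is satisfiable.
No

No, the formula is not satisfiable.

No assignment of truth values to the variables can make all 30 clauses true simultaneously.

The formula is UNSAT (unsatisfiable).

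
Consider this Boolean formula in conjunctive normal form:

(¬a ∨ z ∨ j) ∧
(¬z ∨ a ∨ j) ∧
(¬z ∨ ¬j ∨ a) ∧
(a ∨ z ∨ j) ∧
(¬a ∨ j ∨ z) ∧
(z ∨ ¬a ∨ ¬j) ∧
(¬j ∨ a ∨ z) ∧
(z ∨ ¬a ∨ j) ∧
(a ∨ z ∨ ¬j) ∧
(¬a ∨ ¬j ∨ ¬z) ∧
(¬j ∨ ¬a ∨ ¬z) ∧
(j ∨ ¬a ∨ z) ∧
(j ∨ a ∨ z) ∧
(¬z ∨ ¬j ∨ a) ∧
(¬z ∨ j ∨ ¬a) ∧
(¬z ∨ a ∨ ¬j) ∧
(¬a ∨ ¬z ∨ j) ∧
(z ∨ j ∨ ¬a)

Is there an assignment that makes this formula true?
No

No, the formula is not satisfiable.

No assignment of truth values to the variables can make all 18 clauses true simultaneously.

The formula is UNSAT (unsatisfiable).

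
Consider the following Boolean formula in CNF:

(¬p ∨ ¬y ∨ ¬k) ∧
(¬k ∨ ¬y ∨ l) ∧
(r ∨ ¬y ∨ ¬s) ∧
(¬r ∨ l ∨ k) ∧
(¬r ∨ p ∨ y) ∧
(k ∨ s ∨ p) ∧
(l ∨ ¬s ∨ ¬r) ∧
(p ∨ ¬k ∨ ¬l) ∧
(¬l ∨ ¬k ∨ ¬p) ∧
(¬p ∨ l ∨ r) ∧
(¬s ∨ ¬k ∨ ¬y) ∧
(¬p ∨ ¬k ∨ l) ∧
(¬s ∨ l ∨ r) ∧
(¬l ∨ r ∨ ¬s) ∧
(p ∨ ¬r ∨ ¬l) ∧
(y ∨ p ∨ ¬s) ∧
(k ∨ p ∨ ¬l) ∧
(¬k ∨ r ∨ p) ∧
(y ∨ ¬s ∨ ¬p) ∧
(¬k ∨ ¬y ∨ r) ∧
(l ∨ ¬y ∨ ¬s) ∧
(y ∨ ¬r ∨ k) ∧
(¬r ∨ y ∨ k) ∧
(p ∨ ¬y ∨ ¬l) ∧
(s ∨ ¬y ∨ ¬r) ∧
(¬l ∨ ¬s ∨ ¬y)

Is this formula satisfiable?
Yes

Yes, the formula is satisfiable.

One satisfying assignment is: y=False, s=False, l=True, k=False, p=True, r=False

Verification: With this assignment, all 26 clauses evaluate to true.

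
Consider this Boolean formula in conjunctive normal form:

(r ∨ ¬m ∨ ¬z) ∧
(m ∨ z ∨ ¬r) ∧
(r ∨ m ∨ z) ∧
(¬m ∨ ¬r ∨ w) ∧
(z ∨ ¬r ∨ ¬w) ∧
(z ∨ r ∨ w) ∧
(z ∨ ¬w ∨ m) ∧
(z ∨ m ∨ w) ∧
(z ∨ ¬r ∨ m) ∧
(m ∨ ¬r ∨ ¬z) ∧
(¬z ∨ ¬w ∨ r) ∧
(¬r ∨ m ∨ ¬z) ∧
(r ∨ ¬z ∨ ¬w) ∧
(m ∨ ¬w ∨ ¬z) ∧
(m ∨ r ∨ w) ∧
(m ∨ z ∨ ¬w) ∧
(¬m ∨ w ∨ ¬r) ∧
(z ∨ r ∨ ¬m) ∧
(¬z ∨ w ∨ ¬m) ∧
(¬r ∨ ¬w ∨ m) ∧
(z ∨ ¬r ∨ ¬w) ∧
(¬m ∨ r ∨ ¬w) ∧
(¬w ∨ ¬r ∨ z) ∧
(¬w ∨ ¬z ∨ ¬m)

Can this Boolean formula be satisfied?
No

No, the formula is not satisfiable.

No assignment of truth values to the variables can make all 24 clauses true simultaneously.

The formula is UNSAT (unsatisfiable).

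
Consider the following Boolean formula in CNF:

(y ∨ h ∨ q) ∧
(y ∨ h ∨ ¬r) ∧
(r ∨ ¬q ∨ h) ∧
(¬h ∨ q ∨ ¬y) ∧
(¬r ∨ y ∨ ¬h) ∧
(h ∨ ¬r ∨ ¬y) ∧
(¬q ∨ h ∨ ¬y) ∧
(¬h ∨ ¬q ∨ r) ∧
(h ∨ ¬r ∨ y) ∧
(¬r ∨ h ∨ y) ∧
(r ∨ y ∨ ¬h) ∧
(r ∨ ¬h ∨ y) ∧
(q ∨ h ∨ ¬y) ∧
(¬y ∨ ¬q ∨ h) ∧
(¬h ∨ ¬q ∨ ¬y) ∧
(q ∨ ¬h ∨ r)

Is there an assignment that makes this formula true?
No

No, the formula is not satisfiable.

No assignment of truth values to the variables can make all 16 clauses true simultaneously.

The formula is UNSAT (unsatisfiable).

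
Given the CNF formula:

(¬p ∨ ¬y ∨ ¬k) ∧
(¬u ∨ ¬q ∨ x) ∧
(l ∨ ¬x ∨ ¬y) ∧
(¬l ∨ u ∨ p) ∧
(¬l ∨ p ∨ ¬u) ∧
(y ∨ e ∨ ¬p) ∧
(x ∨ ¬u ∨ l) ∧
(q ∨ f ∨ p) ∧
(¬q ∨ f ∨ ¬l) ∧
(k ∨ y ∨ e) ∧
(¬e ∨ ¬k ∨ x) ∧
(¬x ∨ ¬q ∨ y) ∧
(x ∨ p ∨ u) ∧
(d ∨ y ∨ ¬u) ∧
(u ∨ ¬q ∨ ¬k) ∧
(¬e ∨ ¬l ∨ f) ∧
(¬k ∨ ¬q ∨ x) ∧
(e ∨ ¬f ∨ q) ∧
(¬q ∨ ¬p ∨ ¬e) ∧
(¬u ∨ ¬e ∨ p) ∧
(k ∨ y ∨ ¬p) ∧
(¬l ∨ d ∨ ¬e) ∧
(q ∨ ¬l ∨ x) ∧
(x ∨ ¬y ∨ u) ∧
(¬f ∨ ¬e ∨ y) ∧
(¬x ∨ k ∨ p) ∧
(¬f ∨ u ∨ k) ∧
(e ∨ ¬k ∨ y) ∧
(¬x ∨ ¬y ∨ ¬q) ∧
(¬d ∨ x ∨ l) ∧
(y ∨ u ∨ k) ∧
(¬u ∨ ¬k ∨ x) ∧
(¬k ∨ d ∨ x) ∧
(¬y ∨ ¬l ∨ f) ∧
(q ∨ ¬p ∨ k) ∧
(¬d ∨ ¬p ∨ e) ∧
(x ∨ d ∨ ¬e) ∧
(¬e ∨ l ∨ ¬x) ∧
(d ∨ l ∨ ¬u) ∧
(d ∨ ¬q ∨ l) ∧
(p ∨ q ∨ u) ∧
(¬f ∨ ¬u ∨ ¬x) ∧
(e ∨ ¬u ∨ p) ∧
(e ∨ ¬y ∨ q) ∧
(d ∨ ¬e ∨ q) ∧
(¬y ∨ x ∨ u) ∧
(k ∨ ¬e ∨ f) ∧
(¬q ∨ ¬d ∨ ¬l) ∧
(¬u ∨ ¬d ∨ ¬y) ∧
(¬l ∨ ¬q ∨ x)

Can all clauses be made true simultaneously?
No

No, the formula is not satisfiable.

No assignment of truth values to the variables can make all 50 clauses true simultaneously.

The formula is UNSAT (unsatisfiable).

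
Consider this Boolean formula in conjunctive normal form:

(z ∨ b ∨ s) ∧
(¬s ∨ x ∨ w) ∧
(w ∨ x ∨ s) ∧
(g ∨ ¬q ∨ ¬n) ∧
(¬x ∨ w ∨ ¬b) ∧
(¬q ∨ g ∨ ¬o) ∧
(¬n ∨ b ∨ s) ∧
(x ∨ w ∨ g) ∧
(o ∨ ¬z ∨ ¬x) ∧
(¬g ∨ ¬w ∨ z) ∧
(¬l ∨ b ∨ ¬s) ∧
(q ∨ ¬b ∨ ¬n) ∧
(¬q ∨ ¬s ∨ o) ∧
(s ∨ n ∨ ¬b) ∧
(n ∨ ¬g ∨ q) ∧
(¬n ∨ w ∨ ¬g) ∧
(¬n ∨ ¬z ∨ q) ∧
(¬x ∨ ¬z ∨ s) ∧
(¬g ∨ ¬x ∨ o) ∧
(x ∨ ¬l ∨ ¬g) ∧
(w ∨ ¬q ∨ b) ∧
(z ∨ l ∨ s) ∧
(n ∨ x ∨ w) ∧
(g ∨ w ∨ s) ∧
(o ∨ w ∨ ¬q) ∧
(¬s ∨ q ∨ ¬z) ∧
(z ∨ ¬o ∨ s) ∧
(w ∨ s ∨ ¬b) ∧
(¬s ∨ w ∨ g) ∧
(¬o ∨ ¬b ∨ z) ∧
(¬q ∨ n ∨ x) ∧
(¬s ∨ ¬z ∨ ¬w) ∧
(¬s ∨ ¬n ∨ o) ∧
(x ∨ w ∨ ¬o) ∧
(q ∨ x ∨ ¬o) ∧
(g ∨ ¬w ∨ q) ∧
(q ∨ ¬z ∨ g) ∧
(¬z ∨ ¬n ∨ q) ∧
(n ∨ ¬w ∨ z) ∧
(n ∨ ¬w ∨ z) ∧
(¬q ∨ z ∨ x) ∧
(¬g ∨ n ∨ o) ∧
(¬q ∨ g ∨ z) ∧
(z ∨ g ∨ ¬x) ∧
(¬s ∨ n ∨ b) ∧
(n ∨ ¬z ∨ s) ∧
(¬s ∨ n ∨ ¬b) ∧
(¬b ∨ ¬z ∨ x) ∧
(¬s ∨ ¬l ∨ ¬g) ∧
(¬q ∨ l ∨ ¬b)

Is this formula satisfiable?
No

No, the formula is not satisfiable.

No assignment of truth values to the variables can make all 50 clauses true simultaneously.

The formula is UNSAT (unsatisfiable).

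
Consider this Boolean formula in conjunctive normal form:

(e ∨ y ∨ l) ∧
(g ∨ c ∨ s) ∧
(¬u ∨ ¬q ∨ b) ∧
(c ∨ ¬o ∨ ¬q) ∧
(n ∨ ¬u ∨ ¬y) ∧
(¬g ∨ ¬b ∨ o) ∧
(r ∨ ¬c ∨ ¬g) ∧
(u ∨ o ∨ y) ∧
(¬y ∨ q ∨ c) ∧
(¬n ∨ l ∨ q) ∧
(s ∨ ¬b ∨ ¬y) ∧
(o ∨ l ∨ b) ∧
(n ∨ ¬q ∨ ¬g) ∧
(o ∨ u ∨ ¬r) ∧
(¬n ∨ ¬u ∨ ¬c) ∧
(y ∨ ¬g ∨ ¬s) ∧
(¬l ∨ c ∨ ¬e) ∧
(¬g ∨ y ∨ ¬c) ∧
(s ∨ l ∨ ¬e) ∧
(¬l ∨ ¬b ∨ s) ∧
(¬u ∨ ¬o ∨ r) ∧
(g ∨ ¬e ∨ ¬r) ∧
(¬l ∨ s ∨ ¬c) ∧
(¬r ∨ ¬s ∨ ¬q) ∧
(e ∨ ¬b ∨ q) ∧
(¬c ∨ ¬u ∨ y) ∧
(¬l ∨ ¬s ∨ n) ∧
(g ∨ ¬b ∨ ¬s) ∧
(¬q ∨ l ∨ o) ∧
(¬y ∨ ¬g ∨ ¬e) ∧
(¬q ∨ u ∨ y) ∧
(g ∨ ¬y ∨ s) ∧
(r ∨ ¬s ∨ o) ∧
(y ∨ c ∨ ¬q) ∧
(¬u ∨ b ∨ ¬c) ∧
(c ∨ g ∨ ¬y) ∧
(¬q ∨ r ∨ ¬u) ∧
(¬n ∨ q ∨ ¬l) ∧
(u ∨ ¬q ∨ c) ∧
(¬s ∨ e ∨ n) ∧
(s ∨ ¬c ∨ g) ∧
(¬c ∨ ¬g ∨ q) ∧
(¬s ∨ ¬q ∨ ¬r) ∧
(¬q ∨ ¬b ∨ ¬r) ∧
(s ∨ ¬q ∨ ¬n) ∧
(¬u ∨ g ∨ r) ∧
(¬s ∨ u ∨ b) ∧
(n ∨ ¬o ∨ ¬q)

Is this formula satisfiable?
Yes

Yes, the formula is satisfiable.

One satisfying assignment is: q=False, l=True, o=False, e=False, g=True, s=False, r=False, u=True, y=False, n=False, b=False, c=False

Verification: With this assignment, all 48 clauses evaluate to true.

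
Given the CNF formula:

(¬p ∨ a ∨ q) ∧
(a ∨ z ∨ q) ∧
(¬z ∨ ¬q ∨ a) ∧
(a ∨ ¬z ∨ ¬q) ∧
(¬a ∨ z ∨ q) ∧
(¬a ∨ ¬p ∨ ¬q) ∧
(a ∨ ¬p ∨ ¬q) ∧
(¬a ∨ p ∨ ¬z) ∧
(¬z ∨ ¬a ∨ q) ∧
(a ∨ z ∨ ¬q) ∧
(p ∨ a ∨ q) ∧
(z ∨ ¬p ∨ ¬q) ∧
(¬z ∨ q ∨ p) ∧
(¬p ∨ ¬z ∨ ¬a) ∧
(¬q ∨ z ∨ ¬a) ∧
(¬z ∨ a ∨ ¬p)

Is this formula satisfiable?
No

No, the formula is not satisfiable.

No assignment of truth values to the variables can make all 16 clauses true simultaneously.

The formula is UNSAT (unsatisfiable).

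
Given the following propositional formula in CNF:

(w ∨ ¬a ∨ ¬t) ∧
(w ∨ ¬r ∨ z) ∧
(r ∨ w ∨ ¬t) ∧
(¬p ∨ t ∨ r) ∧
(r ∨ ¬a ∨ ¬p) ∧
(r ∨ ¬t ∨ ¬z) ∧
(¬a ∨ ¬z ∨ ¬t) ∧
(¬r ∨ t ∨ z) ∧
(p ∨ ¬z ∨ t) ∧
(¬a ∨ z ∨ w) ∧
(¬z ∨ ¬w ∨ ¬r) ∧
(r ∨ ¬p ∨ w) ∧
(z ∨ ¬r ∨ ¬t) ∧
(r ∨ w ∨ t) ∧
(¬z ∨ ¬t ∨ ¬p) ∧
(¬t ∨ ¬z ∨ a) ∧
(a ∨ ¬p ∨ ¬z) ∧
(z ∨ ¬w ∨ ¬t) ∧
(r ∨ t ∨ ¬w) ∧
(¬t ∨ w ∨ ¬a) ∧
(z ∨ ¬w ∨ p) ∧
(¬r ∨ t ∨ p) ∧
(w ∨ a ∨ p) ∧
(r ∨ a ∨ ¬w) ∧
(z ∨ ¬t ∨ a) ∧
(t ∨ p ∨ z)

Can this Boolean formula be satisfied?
Yes

Yes, the formula is satisfiable.

One satisfying assignment is: r=True, w=False, a=True, p=True, z=True, t=False

Verification: With this assignment, all 26 clauses evaluate to true.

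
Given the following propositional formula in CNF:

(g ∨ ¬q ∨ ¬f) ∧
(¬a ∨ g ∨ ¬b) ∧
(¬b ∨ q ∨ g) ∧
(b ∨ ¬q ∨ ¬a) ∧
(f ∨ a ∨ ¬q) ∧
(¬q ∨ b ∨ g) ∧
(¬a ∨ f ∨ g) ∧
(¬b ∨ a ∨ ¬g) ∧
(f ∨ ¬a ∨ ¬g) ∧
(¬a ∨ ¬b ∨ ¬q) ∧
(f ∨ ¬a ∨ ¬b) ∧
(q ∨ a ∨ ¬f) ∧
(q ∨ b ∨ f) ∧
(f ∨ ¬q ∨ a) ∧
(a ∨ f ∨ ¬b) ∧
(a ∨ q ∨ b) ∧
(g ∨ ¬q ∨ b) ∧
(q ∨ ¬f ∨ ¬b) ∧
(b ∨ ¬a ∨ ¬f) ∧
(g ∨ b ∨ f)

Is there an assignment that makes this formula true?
Yes

Yes, the formula is satisfiable.

One satisfying assignment is: a=False, b=False, q=True, g=True, f=True

Verification: With this assignment, all 20 clauses evaluate to true.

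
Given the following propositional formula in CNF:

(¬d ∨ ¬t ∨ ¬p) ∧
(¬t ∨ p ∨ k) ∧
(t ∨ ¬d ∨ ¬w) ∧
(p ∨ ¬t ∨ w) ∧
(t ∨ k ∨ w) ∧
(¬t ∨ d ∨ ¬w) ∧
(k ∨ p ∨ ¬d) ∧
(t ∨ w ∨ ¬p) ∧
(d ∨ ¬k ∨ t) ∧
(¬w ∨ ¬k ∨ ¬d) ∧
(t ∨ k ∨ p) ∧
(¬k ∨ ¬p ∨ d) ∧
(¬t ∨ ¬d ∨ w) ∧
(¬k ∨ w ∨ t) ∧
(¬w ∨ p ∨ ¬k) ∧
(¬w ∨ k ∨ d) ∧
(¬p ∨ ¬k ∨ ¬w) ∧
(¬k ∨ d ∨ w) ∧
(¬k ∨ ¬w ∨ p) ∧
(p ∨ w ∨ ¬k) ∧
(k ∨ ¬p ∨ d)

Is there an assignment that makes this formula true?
No

No, the formula is not satisfiable.

No assignment of truth values to the variables can make all 21 clauses true simultaneously.

The formula is UNSAT (unsatisfiable).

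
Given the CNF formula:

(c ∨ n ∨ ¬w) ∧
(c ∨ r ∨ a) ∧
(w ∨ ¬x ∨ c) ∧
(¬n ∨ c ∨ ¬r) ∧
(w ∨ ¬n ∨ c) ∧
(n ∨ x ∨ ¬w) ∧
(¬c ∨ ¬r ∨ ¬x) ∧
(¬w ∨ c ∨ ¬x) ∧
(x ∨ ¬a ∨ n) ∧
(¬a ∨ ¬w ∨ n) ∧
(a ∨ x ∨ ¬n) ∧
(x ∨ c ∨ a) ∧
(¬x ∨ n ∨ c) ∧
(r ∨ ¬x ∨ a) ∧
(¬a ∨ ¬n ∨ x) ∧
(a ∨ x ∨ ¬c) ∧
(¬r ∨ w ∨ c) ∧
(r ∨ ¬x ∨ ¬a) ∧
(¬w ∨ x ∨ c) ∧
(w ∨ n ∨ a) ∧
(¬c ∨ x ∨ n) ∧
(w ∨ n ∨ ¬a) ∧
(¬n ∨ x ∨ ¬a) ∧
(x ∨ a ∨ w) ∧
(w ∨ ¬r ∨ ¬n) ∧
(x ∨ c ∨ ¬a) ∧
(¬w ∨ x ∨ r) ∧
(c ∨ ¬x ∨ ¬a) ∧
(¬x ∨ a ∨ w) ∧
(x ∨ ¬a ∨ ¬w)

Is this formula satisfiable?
No

No, the formula is not satisfiable.

No assignment of truth values to the variables can make all 30 clauses true simultaneously.

The formula is UNSAT (unsatisfiable).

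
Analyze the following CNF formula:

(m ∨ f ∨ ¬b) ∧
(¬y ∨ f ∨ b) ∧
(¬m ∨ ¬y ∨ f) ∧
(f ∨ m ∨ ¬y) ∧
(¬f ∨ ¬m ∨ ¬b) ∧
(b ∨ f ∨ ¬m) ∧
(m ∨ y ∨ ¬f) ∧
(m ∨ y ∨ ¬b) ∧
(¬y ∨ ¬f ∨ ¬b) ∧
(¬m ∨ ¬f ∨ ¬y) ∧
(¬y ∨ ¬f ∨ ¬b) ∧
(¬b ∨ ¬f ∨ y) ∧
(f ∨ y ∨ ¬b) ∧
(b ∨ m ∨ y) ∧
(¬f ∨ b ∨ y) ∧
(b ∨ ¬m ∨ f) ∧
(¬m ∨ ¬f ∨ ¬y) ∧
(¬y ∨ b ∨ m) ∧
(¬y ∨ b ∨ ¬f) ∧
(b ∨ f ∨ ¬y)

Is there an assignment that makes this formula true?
No

No, the formula is not satisfiable.

No assignment of truth values to the variables can make all 20 clauses true simultaneously.

The formula is UNSAT (unsatisfiable).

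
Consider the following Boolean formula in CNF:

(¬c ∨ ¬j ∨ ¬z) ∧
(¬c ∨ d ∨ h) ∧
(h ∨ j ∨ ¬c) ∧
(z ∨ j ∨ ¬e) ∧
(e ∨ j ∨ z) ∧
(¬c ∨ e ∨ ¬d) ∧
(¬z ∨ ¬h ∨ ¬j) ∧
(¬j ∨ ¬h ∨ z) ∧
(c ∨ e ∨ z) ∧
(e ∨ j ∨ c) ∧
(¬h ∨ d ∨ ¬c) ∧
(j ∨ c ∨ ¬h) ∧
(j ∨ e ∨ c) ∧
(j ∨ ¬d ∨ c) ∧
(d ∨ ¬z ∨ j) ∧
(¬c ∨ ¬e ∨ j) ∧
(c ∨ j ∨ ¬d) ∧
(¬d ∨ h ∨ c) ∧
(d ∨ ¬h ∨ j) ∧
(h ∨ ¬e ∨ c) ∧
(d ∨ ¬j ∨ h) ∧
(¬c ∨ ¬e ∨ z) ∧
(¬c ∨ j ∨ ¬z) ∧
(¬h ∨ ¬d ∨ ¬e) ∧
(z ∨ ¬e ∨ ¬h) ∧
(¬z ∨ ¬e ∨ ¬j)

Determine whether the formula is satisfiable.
No

No, the formula is not satisfiable.

No assignment of truth values to the variables can make all 26 clauses true simultaneously.

The formula is UNSAT (unsatisfiable).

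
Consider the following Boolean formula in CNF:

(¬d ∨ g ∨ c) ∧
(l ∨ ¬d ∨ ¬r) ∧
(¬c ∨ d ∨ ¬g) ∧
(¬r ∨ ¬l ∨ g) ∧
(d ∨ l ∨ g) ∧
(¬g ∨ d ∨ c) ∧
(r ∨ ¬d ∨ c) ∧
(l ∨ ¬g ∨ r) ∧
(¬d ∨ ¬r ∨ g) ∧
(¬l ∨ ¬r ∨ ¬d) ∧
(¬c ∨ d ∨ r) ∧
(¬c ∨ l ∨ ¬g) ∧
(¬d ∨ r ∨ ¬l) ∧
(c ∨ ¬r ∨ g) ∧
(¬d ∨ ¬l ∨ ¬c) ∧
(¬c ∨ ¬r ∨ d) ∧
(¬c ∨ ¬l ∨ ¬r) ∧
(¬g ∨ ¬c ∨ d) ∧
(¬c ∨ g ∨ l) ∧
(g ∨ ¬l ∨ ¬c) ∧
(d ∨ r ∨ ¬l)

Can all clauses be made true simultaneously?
No

No, the formula is not satisfiable.

No assignment of truth values to the variables can make all 21 clauses true simultaneously.

The formula is UNSAT (unsatisfiable).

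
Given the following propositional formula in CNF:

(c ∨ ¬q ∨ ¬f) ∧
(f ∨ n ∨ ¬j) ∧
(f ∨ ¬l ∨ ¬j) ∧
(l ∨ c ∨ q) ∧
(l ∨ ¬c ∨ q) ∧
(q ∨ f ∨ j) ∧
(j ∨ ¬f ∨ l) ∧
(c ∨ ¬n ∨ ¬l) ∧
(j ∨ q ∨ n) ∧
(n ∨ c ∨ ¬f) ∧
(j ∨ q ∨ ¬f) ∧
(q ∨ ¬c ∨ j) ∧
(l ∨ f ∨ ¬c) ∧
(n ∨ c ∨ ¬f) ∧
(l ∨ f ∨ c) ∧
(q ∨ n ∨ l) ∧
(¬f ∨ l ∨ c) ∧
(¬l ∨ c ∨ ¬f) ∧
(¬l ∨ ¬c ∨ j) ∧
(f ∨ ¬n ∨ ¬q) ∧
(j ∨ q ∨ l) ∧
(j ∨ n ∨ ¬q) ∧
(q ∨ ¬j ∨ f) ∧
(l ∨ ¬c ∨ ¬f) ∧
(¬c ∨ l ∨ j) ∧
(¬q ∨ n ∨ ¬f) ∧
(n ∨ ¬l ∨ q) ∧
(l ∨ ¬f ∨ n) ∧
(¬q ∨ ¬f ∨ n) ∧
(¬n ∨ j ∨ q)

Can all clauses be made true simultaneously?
Yes

Yes, the formula is satisfiable.

One satisfying assignment is: q=False, c=True, j=True, l=True, n=True, f=True

Verification: With this assignment, all 30 clauses evaluate to true.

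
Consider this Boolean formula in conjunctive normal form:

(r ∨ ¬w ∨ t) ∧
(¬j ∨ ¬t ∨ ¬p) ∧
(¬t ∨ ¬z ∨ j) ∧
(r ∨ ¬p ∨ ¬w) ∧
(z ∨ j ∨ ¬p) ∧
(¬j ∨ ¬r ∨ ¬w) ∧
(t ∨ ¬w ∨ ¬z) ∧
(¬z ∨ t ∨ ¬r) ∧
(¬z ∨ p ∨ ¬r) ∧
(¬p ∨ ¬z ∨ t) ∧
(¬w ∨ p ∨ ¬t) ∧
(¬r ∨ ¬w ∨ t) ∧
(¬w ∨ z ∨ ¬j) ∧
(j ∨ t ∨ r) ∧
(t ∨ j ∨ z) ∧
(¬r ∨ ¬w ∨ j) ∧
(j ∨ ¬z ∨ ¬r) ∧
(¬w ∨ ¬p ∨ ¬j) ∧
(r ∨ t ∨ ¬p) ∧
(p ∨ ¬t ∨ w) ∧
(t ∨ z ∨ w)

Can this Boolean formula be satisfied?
Yes

Yes, the formula is satisfiable.

One satisfying assignment is: z=True, j=True, t=False, p=False, r=False, w=False

Verification: With this assignment, all 21 clauses evaluate to true.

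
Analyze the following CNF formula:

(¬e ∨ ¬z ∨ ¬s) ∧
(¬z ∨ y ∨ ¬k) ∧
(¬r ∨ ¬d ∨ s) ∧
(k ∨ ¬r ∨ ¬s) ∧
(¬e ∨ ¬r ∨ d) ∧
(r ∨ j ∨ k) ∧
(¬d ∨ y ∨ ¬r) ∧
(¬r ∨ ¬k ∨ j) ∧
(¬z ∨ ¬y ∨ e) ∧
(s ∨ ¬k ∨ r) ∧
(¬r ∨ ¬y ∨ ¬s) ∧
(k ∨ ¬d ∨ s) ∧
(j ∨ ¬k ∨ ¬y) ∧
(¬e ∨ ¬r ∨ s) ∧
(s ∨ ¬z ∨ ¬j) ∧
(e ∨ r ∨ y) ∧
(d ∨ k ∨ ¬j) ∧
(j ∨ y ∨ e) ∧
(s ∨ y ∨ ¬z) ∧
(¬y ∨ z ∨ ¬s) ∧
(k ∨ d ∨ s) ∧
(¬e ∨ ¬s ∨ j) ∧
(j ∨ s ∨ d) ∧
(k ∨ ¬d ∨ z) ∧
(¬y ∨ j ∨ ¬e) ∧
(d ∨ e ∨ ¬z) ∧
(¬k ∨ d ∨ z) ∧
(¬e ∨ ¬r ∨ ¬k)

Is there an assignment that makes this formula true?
Yes

Yes, the formula is satisfiable.

One satisfying assignment is: s=True, e=True, d=True, y=False, r=False, j=True, k=True, z=False

Verification: With this assignment, all 28 clauses evaluate to true.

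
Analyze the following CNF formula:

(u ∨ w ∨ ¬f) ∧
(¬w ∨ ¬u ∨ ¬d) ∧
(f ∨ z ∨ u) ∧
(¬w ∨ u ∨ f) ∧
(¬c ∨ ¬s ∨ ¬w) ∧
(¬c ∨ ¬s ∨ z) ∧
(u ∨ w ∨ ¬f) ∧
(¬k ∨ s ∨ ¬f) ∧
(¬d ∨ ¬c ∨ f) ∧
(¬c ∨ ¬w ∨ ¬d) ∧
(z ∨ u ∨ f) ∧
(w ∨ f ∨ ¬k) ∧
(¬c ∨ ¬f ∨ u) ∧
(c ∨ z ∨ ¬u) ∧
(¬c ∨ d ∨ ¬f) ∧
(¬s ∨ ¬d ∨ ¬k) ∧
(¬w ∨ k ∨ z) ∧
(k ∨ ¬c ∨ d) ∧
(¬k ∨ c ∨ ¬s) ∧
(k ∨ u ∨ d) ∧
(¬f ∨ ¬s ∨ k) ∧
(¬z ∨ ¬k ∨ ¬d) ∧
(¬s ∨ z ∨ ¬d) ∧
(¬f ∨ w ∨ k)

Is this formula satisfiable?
Yes

Yes, the formula is satisfiable.

One satisfying assignment is: w=True, k=False, s=False, c=False, z=True, u=False, f=True, d=True

Verification: With this assignment, all 24 clauses evaluate to true.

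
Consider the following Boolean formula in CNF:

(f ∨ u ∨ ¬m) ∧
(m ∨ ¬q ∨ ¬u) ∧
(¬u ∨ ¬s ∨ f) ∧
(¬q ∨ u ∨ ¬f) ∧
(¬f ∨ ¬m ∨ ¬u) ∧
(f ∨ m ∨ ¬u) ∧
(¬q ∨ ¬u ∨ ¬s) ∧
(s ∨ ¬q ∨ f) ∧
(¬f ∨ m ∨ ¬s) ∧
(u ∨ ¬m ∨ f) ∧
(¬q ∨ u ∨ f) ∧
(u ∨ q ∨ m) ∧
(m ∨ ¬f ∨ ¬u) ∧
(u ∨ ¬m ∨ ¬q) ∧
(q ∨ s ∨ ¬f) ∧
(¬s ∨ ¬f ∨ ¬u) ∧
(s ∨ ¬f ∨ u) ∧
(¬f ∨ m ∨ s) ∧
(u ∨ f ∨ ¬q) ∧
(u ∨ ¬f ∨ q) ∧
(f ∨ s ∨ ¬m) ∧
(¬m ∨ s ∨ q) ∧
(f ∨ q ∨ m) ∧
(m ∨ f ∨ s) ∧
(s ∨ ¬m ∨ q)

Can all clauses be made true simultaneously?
No

No, the formula is not satisfiable.

No assignment of truth values to the variables can make all 25 clauses true simultaneously.

The formula is UNSAT (unsatisfiable).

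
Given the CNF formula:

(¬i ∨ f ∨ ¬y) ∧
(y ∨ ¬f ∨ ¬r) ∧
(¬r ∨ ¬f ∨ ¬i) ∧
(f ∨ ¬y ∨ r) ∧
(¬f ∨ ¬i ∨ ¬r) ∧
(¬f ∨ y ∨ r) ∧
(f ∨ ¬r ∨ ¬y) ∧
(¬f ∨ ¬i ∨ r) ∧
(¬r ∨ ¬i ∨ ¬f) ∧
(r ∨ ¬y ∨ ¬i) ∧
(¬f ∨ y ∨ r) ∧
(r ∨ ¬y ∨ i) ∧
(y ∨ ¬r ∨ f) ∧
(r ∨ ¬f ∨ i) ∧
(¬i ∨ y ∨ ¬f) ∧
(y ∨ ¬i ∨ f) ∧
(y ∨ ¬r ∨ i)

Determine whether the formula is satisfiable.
Yes

Yes, the formula is satisfiable.

One satisfying assignment is: f=False, y=False, i=False, r=False

Verification: With this assignment, all 17 clauses evaluate to true.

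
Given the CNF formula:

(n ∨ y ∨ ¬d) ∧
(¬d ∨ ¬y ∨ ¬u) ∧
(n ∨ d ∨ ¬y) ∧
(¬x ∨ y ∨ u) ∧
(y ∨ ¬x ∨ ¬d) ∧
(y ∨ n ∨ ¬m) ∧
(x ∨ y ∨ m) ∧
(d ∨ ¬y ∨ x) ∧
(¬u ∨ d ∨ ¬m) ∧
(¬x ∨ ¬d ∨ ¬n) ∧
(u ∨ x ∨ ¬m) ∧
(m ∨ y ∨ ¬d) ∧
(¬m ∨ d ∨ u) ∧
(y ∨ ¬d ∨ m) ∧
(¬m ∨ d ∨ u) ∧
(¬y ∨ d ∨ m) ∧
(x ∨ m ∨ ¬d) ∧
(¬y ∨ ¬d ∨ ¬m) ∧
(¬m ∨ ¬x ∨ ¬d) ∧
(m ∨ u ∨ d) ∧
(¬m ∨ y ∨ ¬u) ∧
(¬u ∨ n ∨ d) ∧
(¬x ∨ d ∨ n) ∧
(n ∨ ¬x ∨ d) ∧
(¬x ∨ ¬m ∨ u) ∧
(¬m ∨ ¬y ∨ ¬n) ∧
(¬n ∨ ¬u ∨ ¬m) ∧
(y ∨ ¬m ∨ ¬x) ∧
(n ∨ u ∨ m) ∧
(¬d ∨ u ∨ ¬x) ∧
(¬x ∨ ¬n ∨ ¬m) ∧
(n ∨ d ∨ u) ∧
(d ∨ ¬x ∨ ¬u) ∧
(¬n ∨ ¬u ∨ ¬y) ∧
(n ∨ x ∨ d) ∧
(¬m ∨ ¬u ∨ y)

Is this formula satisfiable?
No

No, the formula is not satisfiable.

No assignment of truth values to the variables can make all 36 clauses true simultaneously.

The formula is UNSAT (unsatisfiable).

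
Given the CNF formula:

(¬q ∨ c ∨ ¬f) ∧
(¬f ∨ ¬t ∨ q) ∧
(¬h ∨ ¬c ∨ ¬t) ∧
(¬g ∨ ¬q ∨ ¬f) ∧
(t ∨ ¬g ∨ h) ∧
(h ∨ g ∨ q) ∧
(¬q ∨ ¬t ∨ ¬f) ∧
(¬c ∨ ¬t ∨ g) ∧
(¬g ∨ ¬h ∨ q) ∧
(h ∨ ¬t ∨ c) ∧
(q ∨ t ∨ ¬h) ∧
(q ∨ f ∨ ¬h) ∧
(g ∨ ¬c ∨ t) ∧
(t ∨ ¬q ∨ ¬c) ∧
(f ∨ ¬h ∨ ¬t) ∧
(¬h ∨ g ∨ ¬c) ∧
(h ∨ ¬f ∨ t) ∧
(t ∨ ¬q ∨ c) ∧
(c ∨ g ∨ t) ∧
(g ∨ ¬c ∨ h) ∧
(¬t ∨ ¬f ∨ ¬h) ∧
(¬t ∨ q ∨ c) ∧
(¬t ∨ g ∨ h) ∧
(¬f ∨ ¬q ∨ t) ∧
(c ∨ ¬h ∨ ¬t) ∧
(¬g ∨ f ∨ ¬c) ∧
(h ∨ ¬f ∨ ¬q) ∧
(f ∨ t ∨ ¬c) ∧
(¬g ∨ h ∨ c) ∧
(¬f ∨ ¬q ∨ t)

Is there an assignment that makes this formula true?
No

No, the formula is not satisfiable.

No assignment of truth values to the variables can make all 30 clauses true simultaneously.

The formula is UNSAT (unsatisfiable).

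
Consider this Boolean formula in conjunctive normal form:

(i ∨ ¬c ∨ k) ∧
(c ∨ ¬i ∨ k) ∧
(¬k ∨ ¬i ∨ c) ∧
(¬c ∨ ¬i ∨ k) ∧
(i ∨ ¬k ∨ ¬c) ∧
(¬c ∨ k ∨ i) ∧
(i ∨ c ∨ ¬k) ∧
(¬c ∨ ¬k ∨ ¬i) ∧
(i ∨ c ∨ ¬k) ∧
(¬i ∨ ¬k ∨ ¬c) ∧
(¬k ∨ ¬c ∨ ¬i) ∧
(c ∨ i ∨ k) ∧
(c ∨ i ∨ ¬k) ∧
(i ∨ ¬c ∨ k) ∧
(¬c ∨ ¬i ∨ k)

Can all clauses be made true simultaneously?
No

No, the formula is not satisfiable.

No assignment of truth values to the variables can make all 15 clauses true simultaneously.

The formula is UNSAT (unsatisfiable).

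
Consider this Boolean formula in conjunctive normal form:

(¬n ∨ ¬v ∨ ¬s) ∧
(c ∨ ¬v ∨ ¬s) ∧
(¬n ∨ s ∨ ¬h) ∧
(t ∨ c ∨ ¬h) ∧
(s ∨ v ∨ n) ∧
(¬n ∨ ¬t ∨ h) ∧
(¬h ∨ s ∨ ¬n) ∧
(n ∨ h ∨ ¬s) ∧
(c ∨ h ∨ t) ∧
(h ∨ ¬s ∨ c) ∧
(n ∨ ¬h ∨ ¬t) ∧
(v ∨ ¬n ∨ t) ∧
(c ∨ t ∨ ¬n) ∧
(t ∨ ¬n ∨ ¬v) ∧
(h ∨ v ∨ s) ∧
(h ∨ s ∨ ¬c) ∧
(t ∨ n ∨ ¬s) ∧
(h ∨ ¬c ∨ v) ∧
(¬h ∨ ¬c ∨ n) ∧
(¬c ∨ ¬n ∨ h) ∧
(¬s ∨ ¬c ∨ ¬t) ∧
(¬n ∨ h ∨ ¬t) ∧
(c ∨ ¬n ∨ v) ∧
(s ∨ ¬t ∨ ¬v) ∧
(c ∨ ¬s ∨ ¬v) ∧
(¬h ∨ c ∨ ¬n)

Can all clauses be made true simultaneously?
No

No, the formula is not satisfiable.

No assignment of truth values to the variables can make all 26 clauses true simultaneously.

The formula is UNSAT (unsatisfiable).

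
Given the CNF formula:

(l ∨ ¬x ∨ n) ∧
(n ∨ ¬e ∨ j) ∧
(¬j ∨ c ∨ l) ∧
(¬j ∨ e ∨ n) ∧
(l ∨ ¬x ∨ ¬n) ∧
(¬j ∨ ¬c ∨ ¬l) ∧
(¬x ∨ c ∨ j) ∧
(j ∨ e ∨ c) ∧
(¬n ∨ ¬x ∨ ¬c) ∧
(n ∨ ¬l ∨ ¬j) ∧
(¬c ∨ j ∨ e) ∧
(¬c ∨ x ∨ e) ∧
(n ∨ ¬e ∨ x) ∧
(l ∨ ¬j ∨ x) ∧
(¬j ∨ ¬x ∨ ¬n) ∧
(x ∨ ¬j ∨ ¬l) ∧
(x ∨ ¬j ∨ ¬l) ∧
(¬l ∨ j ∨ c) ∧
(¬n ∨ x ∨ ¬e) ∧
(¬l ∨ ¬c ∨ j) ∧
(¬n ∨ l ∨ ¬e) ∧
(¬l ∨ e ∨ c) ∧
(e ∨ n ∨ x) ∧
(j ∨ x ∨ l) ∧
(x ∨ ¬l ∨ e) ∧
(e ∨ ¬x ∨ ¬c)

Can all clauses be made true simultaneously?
No

No, the formula is not satisfiable.

No assignment of truth values to the variables can make all 26 clauses true simultaneously.

The formula is UNSAT (unsatisfiable).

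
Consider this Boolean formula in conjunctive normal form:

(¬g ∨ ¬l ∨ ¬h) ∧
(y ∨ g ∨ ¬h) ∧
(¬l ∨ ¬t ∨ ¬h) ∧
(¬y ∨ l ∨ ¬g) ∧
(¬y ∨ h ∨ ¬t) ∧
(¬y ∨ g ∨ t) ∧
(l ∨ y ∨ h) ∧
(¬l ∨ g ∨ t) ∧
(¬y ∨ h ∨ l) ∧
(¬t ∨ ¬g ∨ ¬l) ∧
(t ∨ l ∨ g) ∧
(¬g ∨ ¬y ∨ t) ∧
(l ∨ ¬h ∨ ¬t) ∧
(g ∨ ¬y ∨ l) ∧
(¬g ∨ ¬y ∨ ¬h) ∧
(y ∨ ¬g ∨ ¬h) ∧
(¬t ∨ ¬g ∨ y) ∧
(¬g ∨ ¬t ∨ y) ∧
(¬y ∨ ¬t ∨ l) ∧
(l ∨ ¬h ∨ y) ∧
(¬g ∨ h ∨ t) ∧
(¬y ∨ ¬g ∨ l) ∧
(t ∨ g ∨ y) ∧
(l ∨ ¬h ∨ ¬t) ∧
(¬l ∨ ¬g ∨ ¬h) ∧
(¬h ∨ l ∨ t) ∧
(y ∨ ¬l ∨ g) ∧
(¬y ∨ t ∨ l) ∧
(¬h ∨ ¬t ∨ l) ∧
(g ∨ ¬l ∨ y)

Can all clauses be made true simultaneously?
No

No, the formula is not satisfiable.

No assignment of truth values to the variables can make all 30 clauses true simultaneously.

The formula is UNSAT (unsatisfiable).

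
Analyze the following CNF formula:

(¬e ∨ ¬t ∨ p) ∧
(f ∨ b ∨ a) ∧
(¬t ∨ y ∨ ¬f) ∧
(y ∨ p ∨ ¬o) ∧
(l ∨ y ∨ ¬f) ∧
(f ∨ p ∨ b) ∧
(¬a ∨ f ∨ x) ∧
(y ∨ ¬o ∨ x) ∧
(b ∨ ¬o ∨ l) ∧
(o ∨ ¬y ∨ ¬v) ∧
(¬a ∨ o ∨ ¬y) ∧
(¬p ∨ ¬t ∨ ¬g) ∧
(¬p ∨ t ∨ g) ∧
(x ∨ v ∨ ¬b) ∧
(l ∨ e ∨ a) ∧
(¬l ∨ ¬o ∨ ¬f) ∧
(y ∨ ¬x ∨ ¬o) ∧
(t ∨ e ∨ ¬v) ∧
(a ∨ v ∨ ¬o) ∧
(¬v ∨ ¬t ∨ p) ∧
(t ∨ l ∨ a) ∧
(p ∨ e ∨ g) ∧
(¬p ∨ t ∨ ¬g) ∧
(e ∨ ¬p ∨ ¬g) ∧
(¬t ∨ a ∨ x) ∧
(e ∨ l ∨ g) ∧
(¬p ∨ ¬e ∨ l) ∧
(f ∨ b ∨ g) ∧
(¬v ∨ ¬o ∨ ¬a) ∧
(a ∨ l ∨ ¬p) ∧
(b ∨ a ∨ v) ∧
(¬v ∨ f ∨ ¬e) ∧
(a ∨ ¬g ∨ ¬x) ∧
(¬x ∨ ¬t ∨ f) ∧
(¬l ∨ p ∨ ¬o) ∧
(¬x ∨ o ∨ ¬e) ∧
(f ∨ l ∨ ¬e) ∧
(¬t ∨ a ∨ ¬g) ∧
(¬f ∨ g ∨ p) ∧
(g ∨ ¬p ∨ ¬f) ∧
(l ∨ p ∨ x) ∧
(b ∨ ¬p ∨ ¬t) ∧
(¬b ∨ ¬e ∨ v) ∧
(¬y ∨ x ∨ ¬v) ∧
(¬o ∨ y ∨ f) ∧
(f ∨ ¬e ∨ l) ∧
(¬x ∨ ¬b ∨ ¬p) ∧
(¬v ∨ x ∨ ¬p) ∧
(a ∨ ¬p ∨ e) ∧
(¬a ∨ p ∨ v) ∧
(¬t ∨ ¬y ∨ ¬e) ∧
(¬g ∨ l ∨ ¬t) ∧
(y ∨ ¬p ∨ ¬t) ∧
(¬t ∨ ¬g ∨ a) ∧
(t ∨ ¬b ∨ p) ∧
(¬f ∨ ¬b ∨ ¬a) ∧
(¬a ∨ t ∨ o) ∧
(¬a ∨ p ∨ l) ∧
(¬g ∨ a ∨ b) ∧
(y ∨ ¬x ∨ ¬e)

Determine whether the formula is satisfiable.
No

No, the formula is not satisfiable.

No assignment of truth values to the variables can make all 60 clauses true simultaneously.

The formula is UNSAT (unsatisfiable).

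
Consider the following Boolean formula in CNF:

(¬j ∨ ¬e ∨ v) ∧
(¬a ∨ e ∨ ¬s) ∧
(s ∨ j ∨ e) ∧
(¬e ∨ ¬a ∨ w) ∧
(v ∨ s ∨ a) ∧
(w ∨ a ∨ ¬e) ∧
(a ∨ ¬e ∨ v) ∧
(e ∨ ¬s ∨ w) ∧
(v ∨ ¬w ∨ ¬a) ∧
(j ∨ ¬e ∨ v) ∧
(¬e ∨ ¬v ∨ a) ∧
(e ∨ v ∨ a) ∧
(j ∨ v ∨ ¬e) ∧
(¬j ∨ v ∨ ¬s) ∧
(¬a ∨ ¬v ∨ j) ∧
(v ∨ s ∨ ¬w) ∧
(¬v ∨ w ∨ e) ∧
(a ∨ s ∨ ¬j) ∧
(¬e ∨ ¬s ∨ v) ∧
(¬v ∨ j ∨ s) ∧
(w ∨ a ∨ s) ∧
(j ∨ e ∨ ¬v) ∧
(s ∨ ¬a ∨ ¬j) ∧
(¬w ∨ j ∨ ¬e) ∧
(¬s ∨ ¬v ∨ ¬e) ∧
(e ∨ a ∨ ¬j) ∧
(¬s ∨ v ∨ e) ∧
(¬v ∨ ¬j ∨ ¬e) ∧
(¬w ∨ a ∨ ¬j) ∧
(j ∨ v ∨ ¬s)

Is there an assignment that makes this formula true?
No

No, the formula is not satisfiable.

No assignment of truth values to the variables can make all 30 clauses true simultaneously.

The formula is UNSAT (unsatisfiable).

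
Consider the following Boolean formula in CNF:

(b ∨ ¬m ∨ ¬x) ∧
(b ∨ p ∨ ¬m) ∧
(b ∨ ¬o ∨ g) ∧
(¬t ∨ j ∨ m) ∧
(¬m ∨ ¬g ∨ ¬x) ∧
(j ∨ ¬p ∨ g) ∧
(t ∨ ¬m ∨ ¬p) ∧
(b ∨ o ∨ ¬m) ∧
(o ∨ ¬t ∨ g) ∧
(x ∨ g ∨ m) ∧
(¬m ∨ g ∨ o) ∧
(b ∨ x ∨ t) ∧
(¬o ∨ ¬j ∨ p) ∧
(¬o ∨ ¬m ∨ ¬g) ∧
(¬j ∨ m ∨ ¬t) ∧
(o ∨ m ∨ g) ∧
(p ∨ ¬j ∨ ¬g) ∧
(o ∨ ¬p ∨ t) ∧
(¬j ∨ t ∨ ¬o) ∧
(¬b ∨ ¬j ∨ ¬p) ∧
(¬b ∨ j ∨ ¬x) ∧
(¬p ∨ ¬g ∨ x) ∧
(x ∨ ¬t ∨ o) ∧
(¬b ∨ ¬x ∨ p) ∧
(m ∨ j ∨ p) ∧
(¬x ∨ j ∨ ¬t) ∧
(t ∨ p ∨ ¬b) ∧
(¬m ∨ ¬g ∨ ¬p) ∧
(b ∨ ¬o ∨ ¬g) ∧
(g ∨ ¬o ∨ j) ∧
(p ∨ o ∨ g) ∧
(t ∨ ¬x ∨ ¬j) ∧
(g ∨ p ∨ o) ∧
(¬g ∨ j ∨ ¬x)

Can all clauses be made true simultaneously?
No

No, the formula is not satisfiable.

No assignment of truth values to the variables can make all 34 clauses true simultaneously.

The formula is UNSAT (unsatisfiable).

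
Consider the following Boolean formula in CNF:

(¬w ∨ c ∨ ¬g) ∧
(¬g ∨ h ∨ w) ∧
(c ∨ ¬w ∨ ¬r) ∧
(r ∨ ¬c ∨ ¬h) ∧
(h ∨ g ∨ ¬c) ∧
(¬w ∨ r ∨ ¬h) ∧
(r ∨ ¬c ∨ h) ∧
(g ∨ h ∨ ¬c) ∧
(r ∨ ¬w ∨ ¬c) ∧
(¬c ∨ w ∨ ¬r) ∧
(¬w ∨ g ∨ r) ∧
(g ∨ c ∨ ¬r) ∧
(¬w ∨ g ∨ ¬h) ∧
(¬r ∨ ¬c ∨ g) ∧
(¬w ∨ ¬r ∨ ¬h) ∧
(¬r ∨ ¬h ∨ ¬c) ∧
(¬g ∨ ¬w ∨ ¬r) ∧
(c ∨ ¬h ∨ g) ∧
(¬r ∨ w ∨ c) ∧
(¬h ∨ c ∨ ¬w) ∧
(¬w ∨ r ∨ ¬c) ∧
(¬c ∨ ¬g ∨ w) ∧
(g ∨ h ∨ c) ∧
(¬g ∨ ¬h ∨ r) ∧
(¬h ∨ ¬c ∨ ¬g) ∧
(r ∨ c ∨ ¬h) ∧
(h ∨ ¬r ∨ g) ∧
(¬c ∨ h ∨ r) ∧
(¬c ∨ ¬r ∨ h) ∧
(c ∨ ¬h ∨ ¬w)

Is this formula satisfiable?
No

No, the formula is not satisfiable.

No assignment of truth values to the variables can make all 30 clauses true simultaneously.

The formula is UNSAT (unsatisfiable).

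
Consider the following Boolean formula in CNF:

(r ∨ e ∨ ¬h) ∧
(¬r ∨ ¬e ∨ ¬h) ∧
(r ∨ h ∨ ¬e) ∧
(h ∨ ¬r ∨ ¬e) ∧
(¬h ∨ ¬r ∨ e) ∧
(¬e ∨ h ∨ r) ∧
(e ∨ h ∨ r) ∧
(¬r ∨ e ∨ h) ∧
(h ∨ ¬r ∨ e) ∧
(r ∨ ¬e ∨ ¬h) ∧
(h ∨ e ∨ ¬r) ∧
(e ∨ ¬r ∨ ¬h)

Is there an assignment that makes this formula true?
No

No, the formula is not satisfiable.

No assignment of truth values to the variables can make all 12 clauses true simultaneously.

The formula is UNSAT (unsatisfiable).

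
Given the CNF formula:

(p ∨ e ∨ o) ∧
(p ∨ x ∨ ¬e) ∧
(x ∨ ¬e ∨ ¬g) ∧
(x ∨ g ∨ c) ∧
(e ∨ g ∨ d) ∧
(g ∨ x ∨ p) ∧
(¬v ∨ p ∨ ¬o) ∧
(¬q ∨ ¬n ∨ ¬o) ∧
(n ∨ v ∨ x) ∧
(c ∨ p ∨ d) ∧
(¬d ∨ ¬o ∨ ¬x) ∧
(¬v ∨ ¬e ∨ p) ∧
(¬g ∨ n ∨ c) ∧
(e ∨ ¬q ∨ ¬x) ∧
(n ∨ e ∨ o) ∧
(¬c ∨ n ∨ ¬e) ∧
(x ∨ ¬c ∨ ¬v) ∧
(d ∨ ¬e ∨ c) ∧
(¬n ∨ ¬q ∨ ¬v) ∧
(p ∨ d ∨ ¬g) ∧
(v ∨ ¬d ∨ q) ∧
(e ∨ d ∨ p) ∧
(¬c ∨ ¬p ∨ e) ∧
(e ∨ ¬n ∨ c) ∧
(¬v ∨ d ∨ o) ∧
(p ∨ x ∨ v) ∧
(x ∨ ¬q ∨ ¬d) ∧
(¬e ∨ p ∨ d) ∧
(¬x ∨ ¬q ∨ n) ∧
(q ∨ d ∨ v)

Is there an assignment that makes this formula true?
Yes

Yes, the formula is satisfiable.

One satisfying assignment is: o=False, d=False, x=True, p=True, c=True, g=False, n=True, v=False, e=True, q=True

Verification: With this assignment, all 30 clauses evaluate to true.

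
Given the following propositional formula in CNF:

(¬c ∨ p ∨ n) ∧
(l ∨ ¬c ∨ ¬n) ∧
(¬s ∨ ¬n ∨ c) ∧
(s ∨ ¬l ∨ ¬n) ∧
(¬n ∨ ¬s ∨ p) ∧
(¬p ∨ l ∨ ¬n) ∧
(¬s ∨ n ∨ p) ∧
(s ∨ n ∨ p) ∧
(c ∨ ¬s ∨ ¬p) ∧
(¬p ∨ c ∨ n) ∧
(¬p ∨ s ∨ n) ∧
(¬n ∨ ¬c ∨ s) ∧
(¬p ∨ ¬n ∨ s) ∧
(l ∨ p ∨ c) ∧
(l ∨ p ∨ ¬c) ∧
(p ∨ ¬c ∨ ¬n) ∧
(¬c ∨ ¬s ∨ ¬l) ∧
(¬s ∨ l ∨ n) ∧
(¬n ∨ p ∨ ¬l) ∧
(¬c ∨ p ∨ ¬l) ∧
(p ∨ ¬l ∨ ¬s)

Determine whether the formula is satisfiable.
No

No, the formula is not satisfiable.

No assignment of truth values to the variables can make all 21 clauses true simultaneously.

The formula is UNSAT (unsatisfiable).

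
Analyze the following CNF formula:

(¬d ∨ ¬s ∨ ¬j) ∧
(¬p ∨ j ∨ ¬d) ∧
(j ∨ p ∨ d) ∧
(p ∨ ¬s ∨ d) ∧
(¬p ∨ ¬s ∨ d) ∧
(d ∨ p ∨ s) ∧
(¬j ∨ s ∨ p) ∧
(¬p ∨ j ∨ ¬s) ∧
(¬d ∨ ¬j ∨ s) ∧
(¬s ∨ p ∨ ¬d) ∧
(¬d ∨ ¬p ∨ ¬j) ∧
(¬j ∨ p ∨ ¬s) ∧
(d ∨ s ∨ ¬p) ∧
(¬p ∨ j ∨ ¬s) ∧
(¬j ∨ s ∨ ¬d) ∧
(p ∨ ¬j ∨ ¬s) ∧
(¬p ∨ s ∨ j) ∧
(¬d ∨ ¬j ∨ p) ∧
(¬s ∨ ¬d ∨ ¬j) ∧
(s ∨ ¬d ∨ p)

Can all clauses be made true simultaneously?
No

No, the formula is not satisfiable.

No assignment of truth values to the variables can make all 20 clauses true simultaneously.

The formula is UNSAT (unsatisfiable).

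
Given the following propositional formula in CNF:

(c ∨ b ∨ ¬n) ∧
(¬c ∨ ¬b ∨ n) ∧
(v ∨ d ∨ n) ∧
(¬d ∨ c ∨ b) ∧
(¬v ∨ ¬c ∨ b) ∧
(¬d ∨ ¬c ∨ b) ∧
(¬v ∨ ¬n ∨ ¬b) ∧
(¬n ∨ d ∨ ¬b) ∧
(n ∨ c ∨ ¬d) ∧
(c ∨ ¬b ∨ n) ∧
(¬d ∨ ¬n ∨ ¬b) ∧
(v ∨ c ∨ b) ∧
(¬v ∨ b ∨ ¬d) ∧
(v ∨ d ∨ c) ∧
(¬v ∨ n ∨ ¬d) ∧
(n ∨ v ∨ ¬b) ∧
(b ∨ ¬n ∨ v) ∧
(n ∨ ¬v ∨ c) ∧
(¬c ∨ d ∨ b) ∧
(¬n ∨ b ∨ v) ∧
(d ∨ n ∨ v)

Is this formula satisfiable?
No

No, the formula is not satisfiable.

No assignment of truth values to the variables can make all 21 clauses true simultaneously.

The formula is UNSAT (unsatisfiable).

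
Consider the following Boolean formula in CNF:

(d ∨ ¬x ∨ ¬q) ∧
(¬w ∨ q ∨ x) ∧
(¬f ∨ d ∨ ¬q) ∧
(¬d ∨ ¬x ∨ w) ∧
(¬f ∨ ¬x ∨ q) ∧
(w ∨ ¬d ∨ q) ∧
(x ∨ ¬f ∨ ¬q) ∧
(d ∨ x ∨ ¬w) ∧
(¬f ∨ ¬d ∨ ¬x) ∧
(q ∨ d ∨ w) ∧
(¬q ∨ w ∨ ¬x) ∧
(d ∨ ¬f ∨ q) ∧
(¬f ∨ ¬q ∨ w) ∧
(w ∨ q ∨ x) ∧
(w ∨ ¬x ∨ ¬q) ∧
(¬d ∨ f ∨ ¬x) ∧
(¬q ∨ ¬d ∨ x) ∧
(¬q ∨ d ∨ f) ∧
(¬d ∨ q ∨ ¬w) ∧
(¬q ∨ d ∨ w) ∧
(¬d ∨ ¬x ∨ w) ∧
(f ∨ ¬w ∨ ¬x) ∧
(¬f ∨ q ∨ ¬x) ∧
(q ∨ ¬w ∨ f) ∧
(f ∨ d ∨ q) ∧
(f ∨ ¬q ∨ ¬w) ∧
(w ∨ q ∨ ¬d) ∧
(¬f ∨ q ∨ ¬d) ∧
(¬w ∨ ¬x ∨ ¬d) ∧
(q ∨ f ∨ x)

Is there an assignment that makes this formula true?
No

No, the formula is not satisfiable.

No assignment of truth values to the variables can make all 30 clauses true simultaneously.

The formula is UNSAT (unsatisfiable).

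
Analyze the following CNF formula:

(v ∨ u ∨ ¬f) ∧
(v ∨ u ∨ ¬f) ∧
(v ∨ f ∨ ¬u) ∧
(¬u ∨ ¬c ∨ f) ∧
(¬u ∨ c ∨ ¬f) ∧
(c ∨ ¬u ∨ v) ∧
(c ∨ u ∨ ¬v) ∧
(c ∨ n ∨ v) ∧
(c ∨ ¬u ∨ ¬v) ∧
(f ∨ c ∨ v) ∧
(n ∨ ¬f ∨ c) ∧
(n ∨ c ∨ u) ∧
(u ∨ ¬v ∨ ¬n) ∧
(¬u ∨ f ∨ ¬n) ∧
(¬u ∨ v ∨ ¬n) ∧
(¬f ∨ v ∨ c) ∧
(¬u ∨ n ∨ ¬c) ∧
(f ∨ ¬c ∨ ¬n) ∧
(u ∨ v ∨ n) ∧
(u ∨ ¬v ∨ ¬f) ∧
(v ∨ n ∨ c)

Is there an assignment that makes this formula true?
Yes

Yes, the formula is satisfiable.

One satisfying assignment is: u=False, c=True, v=True, n=False, f=False

Verification: With this assignment, all 21 clauses evaluate to true.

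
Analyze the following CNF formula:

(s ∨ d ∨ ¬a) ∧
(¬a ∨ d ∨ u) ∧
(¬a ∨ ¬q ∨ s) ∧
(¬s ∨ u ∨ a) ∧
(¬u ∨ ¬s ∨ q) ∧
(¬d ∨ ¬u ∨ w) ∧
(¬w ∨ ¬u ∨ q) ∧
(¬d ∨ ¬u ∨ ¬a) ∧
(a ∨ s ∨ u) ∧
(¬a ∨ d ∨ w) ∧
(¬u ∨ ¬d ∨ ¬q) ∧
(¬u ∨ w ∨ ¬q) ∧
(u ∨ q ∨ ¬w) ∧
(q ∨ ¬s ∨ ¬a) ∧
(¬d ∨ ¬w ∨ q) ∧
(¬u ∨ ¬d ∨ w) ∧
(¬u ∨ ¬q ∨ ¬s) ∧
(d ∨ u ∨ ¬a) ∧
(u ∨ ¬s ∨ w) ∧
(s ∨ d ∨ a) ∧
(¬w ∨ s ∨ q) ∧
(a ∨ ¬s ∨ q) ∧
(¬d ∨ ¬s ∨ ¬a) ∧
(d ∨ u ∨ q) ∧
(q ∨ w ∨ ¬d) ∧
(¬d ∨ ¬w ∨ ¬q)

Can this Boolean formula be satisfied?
No

No, the formula is not satisfiable.

No assignment of truth values to the variables can make all 26 clauses true simultaneously.

The formula is UNSAT (unsatisfiable).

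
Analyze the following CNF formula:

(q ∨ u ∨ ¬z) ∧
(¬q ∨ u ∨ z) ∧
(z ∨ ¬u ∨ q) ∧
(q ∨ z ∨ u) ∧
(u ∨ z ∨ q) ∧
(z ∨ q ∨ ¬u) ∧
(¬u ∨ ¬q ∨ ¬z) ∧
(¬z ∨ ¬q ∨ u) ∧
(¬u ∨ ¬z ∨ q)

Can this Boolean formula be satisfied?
Yes

Yes, the formula is satisfiable.

One satisfying assignment is: q=True, z=False, u=True

Verification: With this assignment, all 9 clauses evaluate to true.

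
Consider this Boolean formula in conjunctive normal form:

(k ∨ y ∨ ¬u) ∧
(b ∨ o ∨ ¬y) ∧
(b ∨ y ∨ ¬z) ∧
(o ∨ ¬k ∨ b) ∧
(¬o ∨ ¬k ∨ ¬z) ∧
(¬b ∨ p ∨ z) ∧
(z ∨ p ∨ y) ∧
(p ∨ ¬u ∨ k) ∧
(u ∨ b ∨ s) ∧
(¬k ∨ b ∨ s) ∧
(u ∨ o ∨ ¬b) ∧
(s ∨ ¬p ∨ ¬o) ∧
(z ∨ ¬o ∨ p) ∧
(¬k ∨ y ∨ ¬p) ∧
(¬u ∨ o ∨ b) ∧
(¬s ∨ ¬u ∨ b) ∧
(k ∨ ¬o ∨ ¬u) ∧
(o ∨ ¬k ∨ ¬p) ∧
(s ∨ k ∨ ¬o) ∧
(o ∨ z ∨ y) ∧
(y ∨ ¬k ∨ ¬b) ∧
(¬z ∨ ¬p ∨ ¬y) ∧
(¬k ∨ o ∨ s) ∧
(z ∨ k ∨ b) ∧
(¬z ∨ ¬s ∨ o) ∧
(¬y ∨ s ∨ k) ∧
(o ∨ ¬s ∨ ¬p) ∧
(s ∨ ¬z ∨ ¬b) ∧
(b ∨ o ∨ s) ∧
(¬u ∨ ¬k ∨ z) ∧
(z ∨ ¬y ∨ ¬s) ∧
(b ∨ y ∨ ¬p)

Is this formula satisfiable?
Yes

Yes, the formula is satisfiable.

One satisfying assignment is: y=False, o=True, u=False, b=True, p=True, z=False, s=True, k=False

Verification: With this assignment, all 32 clauses evaluate to true.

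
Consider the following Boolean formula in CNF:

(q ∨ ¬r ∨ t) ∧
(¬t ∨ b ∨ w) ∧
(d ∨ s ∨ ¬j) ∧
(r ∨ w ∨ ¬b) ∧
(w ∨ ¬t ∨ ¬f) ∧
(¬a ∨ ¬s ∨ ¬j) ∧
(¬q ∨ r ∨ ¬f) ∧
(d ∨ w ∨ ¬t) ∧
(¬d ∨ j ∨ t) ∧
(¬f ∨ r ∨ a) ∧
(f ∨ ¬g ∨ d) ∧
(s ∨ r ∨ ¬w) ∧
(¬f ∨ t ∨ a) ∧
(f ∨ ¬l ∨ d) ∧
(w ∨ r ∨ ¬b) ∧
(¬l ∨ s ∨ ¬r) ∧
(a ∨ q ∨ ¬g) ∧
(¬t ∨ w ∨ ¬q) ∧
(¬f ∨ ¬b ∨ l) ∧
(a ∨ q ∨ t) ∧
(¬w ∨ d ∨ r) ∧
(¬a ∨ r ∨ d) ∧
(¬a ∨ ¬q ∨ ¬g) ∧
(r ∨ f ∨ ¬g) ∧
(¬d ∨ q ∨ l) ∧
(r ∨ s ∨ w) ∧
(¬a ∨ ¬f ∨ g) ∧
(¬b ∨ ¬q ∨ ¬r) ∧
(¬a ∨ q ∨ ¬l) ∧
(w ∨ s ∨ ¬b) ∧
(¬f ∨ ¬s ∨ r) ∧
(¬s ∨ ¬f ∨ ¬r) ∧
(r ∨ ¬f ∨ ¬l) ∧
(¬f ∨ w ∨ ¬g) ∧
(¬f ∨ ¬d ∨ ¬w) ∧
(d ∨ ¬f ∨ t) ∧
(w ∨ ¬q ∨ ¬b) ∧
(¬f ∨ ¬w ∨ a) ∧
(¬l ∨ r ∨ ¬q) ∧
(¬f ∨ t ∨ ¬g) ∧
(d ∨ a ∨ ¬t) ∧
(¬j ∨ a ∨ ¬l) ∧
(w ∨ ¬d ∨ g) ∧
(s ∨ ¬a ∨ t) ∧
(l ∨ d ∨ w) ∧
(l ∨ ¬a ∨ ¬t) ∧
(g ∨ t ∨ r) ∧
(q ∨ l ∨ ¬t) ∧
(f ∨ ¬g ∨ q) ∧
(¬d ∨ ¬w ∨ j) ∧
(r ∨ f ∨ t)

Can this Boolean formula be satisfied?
Yes

Yes, the formula is satisfiable.

One satisfying assignment is: j=False, f=False, r=True, w=True, a=False, t=False, d=False, s=False, g=False, l=False, b=False, q=True

Verification: With this assignment, all 51 clauses evaluate to true.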